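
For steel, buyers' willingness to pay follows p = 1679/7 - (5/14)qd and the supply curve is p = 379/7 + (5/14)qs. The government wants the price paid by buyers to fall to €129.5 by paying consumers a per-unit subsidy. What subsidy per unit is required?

At a buyer price of 129.5, quantity demanded is 671.6 − 2.8·129.5 = 309.
Sellers supply 309 only when they receive ps = 379/7 + (5/14)·309 = 164.5.
s = ps − pb = 164.5 − 129.5 = 35.

Required subsidy s = €35 per unit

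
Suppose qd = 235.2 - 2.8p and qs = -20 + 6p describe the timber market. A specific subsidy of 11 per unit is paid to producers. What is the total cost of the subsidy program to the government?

Government cost = 1925

Pre-subsidy: 235.2 - 2.8p = -20 + 6p gives p* = 29, q* = 154.
With the subsidy, sellers receive ps = pb + 11 for each unit, where pb is the price buyers pay.
Supply in terms of pb becomes qs = -20 + 6(pb + 11) = 46 + 6pb. Setting this equal to demand: 235.2 - 2.8pb = 46 + 6pb, so pb = 21.5.
Sellers receive ps = 21.5 + 11 = 32.5; q' = 235.2 − 2.8·21.5 = 175.
Government outlay = subsidy × quantity = 11 × 175 = 1925.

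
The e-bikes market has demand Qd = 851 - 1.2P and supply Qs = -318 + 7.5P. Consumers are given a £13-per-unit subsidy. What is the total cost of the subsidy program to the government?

Pre-subsidy: 851 - 1.2P = -318 + 7.5P gives P* = 11690/87, Q* = 20003/29.
With the rebate, buyers effectively pay Pb = Ps − 13, where Ps is the price sellers receive.
Demand in terms of Ps becomes Qd = 851 − 1.2(Ps − 13) = 866.6 - 1.2Ps. Setting this equal to supply: 866.6 - 1.2Ps = -318 + 7.5Ps, so Ps = 11846/87.
Buyers pay Pb = 11846/87 − 13 = 10715/87; Q' = -318 + 7.5·(11846/87) = 20393/29.
Government outlay = subsidy × quantity = 13 × 20393/29 = 265109/29.

Government cost = 265109/29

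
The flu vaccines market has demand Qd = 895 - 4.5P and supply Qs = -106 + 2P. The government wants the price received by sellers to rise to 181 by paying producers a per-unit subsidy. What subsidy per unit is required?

Required subsidy s = 39 per unit

At a seller price of 181, quantity supplied is -106 + 2·181 = 256.
Buyers absorb 256 only when they pay Pb with 895 − 4.5·Pb = 256, i.e. Pb = 142.
s = Ps − Pb = 181 − 142 = 39.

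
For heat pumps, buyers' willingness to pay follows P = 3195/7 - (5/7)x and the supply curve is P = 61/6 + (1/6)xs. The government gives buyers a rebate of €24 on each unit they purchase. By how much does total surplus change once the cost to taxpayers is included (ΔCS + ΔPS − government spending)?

Pre-subsidy: 3195/7 - (5/7)x = 61/6 + (1/6)x gives x* = 18743/37 and P* = 3500/37.
With the rebate, buyers effectively pay Pb = Ps − 24, where Ps is the price sellers receive.
On the curves, Pb = 3195/7 - (5/7)x and Ps = 61/6 + (1/6)x; the wedge Ps − Pb = 24 gives 61/6 + (1/6)x − (3195/7 - (5/7)x) = 24, so x' = 19751/37.
Then Pb = 3195/7 − (5/7)·(19751/37) = 2780/37 and Ps = 61/6 + (1/6)·(19751/37) = 3668/37.
ΔCS = ½(18743/37 + 19751/37)(3500/37 − 2780/37) = 13857840/1369; ΔPS = ½(18743/37 + 19751/37)(3668/37 − 3500/37) = 3233496/1369.
Government spending = 24 × 19751/37 = 474024/37.
Net change = 13857840/1369 + 3233496/1369 − 474024/37 = -12096/37. The loss equals the DWL triangle ½·24·1008/37.

Net change in total surplus = -12096/37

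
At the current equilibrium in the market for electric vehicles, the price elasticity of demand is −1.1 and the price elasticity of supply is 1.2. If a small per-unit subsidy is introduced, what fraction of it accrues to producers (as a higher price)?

For a small subsidy around the equilibrium, the benefit split depends on the relative slopes, which at a point are proportional to the elasticities.
Buyer share = εs/(εs + |εd|) = 1.2/(1.2 + 1.1) = 12/23; seller share = |εd|/(εs + |εd|) = 11/23.
So producers capture 11/23 of the subsidy.

Producer share = 11/23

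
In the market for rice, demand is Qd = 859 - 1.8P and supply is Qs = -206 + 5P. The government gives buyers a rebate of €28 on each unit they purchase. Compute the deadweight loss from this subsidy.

Deadweight loss = 8820/17

Pre-subsidy: 859 - 1.8P = -206 + 5P gives P* = 5325/34, Q* = 19621/34.
With the rebate, buyers effectively pay Pb = Ps − 28, where Ps is the price sellers receive.
Demand in terms of Ps becomes Qd = 859 − 1.8(Ps − 28) = 909.4 - 1.8Ps. Setting this equal to supply: 909.4 - 1.8Ps = -206 + 5Ps, so Ps = 5577/34.
Buyers pay Pb = 5577/34 − 28 = 4625/34; Q' = -206 + 5·(5577/34) = 20881/34.
The subsidy expands output by 20881/34 − 19621/34 = 630/17 past the efficient level; on those units the gap between marginal cost and willingness to pay runs from 0 up to 28.
DWL = ½ × 28 × 630/17 = 8820/17.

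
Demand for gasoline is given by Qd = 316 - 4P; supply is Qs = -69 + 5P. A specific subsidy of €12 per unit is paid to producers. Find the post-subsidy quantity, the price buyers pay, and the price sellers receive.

Q' = 1544/9; buyers pay 325/9; sellers receive 433/9

Pre-subsidy: 316 - 4P = -69 + 5P gives P* = 385/9, Q* = 1304/9.
With the subsidy, sellers receive Ps = Pb + 12 for each unit, where Pb is the price buyers pay.
Supply in terms of Pb becomes Qs = -69 + 5(Pb + 12) = -9 + 5Pb. Setting this equal to demand: 316 - 4Pb = -9 + 5Pb, so Pb = 325/9.
Sellers receive Ps = 325/9 + 12 = 433/9; Q' = 316 − 4·(325/9) = 1544/9.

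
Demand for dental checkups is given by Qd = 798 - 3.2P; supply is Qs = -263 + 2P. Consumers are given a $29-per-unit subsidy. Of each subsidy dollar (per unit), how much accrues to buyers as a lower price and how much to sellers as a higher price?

Buyers gain 145/13 per unit; sellers gain 232/13 per unit

Pre-subsidy: 798 - 3.2P = -263 + 2P gives P* = 5305/26, Q* = 1886/13.
With the rebate, buyers effectively pay Pb = Ps − 29, where Ps is the price sellers receive.
Demand in terms of Ps becomes Qd = 798 − 3.2(Ps − 29) = 890.8 - 3.2Ps. Setting this equal to supply: 890.8 - 3.2Ps = -263 + 2Ps, so Ps = 5769/26.
Buyers pay Pb = 5769/26 − 29 = 5015/26; Q' = -263 + 2·(5769/26) = 2350/13.
Buyers' price falls by P* − Pb = 5305/26 − 5015/26 = 145/13; sellers' price rises by Ps − P* = 5769/26 − 5305/26 = 232/13.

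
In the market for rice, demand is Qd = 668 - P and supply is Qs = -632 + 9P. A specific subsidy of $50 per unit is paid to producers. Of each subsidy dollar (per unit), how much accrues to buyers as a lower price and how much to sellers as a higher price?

Buyers gain $45 per unit; sellers gain $5 per unit

Pre-subsidy: 668 - P = -632 + 9P gives P* = 130, Q* = 538.
With the subsidy, sellers receive Ps = Pb + 50 for each unit, where Pb is the price buyers pay.
Supply in terms of Pb becomes Qs = -632 + 9(Pb + 50) = -182 + 9Pb. Setting this equal to demand: 668 - Pb = -182 + 9Pb, so Pb = 85.
Sellers receive Ps = 85 + 50 = 135; Q' = 668 − 1·85 = 583.
Buyers' price falls by P* − Pb = 130 − 85 = 45; sellers' price rises by Ps − P* = 135 − 130 = 5.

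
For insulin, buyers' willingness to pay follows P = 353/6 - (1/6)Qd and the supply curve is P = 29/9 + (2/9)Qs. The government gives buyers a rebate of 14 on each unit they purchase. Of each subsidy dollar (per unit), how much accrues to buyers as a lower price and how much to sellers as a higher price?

Pre-subsidy: 353/6 - (1/6)Q = 29/9 + (2/9)Q gives Q* = 143 and P* = 35.
With the rebate, buyers effectively pay Pb = Ps − 14, where Ps is the price sellers receive.
On the curves, Pb = 353/6 - (1/6)Q and Ps = 29/9 + (2/9)Q; the wedge Ps − Pb = 14 gives 29/9 + (2/9)Q − (353/6 - (1/6)Q) = 14, so Q' = 179.
Then Pb = 353/6 − (1/6)·179 = 29 and Ps = 29/9 + (2/9)·179 = 43.
Buyers' price falls by P* − Pb = 35 − 29 = 6; sellers' price rises by Ps − P* = 43 − 35 = 8.

Buyers gain 6 per unit; sellers gain 8 per unit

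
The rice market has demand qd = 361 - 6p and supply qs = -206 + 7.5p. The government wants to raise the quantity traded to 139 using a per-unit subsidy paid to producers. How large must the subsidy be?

Required subsidy s = 9 per unit

At q = 139, invert demand for the buyer price: pb = (361 − 139)/6 = 37; invert supply for the seller price: ps = (139 − (-206))/7.5 = 46.
The subsidy must fill the gap: s = ps − pb = 46 − 37 = 9.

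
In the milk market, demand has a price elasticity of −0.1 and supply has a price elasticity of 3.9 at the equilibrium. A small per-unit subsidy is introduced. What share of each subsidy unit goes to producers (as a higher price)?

For a small subsidy around the equilibrium, the benefit split depends on the relative slopes, which at a point are proportional to the elasticities.
Buyer share = εs/(εs + |εd|) = 3.9/(3.9 + 0.1) = 0.975; seller share = |εd|/(εs + |εd|) = 0.025.
So producers capture 0.025 of the subsidy.

Producer share = 0.025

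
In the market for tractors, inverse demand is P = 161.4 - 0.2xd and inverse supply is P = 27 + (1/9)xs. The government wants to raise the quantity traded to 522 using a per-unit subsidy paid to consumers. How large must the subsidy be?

At x = 522, from the demand curve buyers pay Pb = 161.4 − 0.2·522 = 57; from the supply curve sellers need Ps = 27 + (1/9)·522 = 85.
The subsidy must fill the gap: s = Ps − Pb = 85 − 57 = 28.

Required subsidy s = 28 per unit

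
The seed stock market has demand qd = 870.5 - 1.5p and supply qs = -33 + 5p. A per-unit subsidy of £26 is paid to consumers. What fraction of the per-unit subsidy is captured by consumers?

Consumer share = 10/13

Pre-subsidy: 870.5 - 1.5p = -33 + 5p gives p* = 139, q* = 662.
With the rebate, buyers effectively pay pb = ps − 26, where ps is the price sellers receive.
Demand in terms of ps becomes qd = 870.5 − 1.5(ps − 26) = 909.5 - 1.5ps. Setting this equal to supply: 909.5 - 1.5ps = -33 + 5ps, so ps = 145.
Buyers pay pb = 145 − 26 = 119; q' = -33 + 5·145 = 692.
Buyers' price falls by p* − pb = 139 − 119 = 20; sellers' price rises by ps − p* = 145 − 139 = 6.
So consumers capture 20/26 = 10/13 of each unit of subsidy.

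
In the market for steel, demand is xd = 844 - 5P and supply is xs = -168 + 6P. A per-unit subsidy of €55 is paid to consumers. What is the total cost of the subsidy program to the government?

Pre-subsidy: 844 - 5P = -168 + 6P gives P* = 92, x* = 384.
With the rebate, buyers effectively pay Pb = Ps − 55, where Ps is the price sellers receive.
Demand in terms of Ps becomes xd = 844 − 5(Ps − 55) = 1119 - 5Ps. Setting this equal to supply: 1119 - 5Ps = -168 + 6Ps, so Ps = 117.
Buyers pay Pb = 117 − 55 = 62; x' = -168 + 6·117 = 534.
Government outlay = subsidy × quantity = 55 × 534 = 29370.

Government cost = €29370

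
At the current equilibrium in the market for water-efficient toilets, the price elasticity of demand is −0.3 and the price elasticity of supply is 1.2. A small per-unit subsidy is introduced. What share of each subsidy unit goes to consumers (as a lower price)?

For a small subsidy around the equilibrium, the benefit split depends on the relative slopes, which at a point are proportional to the elasticities.
Buyer share = εs/(εs + |εd|) = 1.2/(1.2 + 0.3) = 0.8; seller share = |εd|/(εs + |εd|) = 0.2.

Consumer share = 0.8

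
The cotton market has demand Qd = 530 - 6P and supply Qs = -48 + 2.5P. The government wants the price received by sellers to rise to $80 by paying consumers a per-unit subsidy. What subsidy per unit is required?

Required subsidy s = $17 per unit

At a seller price of 80, quantity supplied is -48 + 2.5·80 = 152.
Buyers absorb 152 only when they pay Pb with 530 − 6·Pb = 152, i.e. Pb = 63.
s = Ps − Pb = 80 − 63 = 17.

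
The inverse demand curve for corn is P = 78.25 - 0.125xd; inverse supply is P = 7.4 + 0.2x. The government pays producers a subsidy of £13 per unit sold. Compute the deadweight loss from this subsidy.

Pre-subsidy: 78.25 - 0.125x = 7.4 + 0.2x gives x* = 218 and P* = 51.
With the subsidy, sellers receive Ps = Pb + 13 for each unit, where Pb is the price buyers pay.
On the curves, Pb = 78.25 - 0.125x and Ps = 7.4 + 0.2x; the wedge Ps − Pb = 13 gives 7.4 + 0.2x − (78.25 - 0.125x) = 13, so x' = 258.
Then Pb = 78.25 − 0.125·258 = 46 and Ps = 7.4 + 0.2·258 = 59.
The subsidy expands output by 258 − 218 = 40 past the efficient level; on those units the gap between marginal cost and willingness to pay runs from 0 up to 13.
DWL = ½ × 13 × 40 = 260.

Deadweight loss = £260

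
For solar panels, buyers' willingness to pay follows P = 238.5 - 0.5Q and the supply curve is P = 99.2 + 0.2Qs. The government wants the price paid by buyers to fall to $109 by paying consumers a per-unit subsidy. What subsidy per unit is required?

At a buyer price of 109, quantity demanded is 477 − 2·109 = 259.
Sellers supply 259 only when they receive Ps = 99.2 + 0.2·259 = 151.
s = Ps − Pb = 151 − 109 = 42.

Required subsidy s = $42 per unit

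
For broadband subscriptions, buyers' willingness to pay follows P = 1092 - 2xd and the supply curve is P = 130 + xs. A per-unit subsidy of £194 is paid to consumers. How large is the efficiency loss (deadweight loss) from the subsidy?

Pre-subsidy: 1092 - 2x = 130 + x gives x* = 962/3 and P* = 1352/3.
With the rebate, buyers effectively pay Pb = Ps − 194, where Ps is the price sellers receive.
On the curves, Pb = 1092 - 2x and Ps = 130 + x; the wedge Ps − Pb = 194 gives 130 + x − (1092 - 2x) = 194, so x' = 1156/3.
Then Pb = 1092 − 2·(1156/3) = 964/3 and Ps = 130 + 1·(1156/3) = 1546/3.
The subsidy expands output by 1156/3 − 962/3 = 194/3 past the efficient level; on those units the gap between marginal cost and willingness to pay runs from 0 up to 194.
DWL = ½ × 194 × 194/3 = 18818/3.

Deadweight loss = 18818/3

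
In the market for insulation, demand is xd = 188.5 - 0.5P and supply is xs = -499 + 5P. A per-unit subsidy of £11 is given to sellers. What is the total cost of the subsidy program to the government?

Government cost = £1441

Pre-subsidy: 188.5 - 0.5P = -499 + 5P gives P* = 125, x* = 126.
With the subsidy, sellers receive Ps = Pb + 11 for each unit, where Pb is the price buyers pay.
Supply in terms of Pb becomes xs = -499 + 5(Pb + 11) = -444 + 5Pb. Setting this equal to demand: 188.5 - 0.5Pb = -444 + 5Pb, so Pb = 115.
Sellers receive Ps = 115 + 11 = 126; x' = 188.5 − 0.5·115 = 131.
Government outlay = subsidy × quantity = 11 × 131 = 1441.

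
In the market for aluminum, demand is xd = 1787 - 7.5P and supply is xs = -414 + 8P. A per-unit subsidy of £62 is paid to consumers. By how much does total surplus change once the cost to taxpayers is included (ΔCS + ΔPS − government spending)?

Net change in total surplus = -£7440

Pre-subsidy: 1787 - 7.5P = -414 + 8P gives P* = 142, x* = 722.
With the rebate, buyers effectively pay Pb = Ps − 62, where Ps is the price sellers receive.
Demand in terms of Ps becomes xd = 1787 − 7.5(Ps − 62) = 2252 - 7.5Ps. Setting this equal to supply: 2252 - 7.5Ps = -414 + 8Ps, so Ps = 172.
Buyers pay Pb = 172 − 62 = 110; x' = -414 + 8·172 = 962.
ΔCS = ½(722 + 962)(142 − 110) = 26944; ΔPS = ½(722 + 962)(172 − 142) = 25260.
Government spending = 62 × 962 = 59644.
Net change = 26944 + 25260 − 59644 = -7440. The loss equals the DWL triangle ½·62·240.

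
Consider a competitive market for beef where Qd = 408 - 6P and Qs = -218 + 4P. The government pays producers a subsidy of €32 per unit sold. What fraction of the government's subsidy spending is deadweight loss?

Pre-subsidy: 408 - 6P = -218 + 4P gives P* = 62.6, Q* = 32.4.
With the subsidy, sellers receive Ps = Pb + 32 for each unit, where Pb is the price buyers pay.
Supply in terms of Pb becomes Qs = -218 + 4(Pb + 32) = -90 + 4Pb. Setting this equal to demand: 408 - 6Pb = -90 + 4Pb, so Pb = 49.8.
Sellers receive Ps = 49.8 + 32 = 81.8; Q' = 408 − 6·49.8 = 109.2.
ΔCS = ½(32.4 + 109.2)(62.6 − 49.8) = 906.24; ΔPS = ½(32.4 + 109.2)(81.8 − 62.6) = 1359.36.
Government spending = 32 × 109.2 = 3494.4.
DWL = ½ × 32 × (109.2 − 32.4) = 1228.8; fraction = 1228.8 / 3494.4 = 32/91.

DWL / government spending = 32/91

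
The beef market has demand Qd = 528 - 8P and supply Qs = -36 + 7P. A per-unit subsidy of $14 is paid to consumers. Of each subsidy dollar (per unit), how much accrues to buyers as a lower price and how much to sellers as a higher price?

Buyers gain 98/15 per unit; sellers gain 112/15 per unit

Pre-subsidy: 528 - 8P = -36 + 7P gives P* = 37.6, Q* = 227.2.
With the rebate, buyers effectively pay Pb = Ps − 14, where Ps is the price sellers receive.
Demand in terms of Ps becomes Qd = 528 − 8(Ps − 14) = 640 - 8Ps. Setting this equal to supply: 640 - 8Ps = -36 + 7Ps, so Ps = 676/15.
Buyers pay Pb = 676/15 − 14 = 466/15; Q' = -36 + 7·(676/15) = 4192/15.
Buyers' price falls by P* − Pb = 37.6 − 466/15 = 98/15; sellers' price rises by Ps − P* = 676/15 − 37.6 = 112/15.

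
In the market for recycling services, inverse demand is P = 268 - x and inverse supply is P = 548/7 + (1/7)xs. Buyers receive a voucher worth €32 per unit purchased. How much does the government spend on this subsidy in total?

Government cost = €6208

Pre-subsidy: 268 - x = 548/7 + (1/7)x gives x* = 166 and P* = 102.
With the rebate, buyers effectively pay Pb = Ps − 32, where Ps is the price sellers receive.
On the curves, Pb = 268 - x and Ps = 548/7 + (1/7)x; the wedge Ps − Pb = 32 gives 548/7 + (1/7)x − (268 - x) = 32, so x' = 194.
Then Pb = 268 − 1·194 = 74 and Ps = 548/7 + (1/7)·194 = 106.
Government outlay = subsidy × quantity = 32 × 194 = 6208.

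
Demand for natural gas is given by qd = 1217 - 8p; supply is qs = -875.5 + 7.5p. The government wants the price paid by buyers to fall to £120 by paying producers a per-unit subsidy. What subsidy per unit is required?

At a buyer price of 120, quantity demanded is 1217 − 8·120 = 257.
Sellers supply 257 only when they receive ps with -875.5 + 7.5·ps = 257, i.e. ps = 151.
s = ps − pb = 151 − 120 = 31.

Required subsidy s = £31 per unit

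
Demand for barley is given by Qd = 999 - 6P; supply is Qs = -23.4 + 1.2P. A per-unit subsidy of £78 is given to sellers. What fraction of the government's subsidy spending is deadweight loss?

DWL / government spending = 13/75

Pre-subsidy: 999 - 6P = -23.4 + 1.2P gives P* = 142, Q* = 147.
With the subsidy, sellers receive Ps = Pb + 78 for each unit, where Pb is the price buyers pay.
Supply in terms of Pb becomes Qs = -23.4 + 1.2(Pb + 78) = 70.2 + 1.2Pb. Setting this equal to demand: 999 - 6Pb = 70.2 + 1.2Pb, so Pb = 129.
Sellers receive Ps = 129 + 78 = 207; Q' = 999 − 6·129 = 225.
ΔCS = ½(147 + 225)(142 − 129) = 2418; ΔPS = ½(147 + 225)(207 − 142) = 12090.
Government spending = 78 × 225 = 17550.
DWL = ½ × 78 × (225 − 147) = 3042; fraction = 3042 / 17550 = 13/75.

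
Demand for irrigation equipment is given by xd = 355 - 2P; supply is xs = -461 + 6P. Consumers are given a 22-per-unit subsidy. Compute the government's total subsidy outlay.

Pre-subsidy: 355 - 2P = -461 + 6P gives P* = 102, x* = 151.
With the rebate, buyers effectively pay Pb = Ps − 22, where Ps is the price sellers receive.
Demand in terms of Ps becomes xd = 355 − 2(Ps − 22) = 399 - 2Ps. Setting this equal to supply: 399 - 2Ps = -461 + 6Ps, so Ps = 107.5.
Buyers pay Pb = 107.5 − 22 = 85.5; x' = -461 + 6·107.5 = 184.
Government outlay = subsidy × quantity = 22 × 184 = 4048.

Government cost = 4048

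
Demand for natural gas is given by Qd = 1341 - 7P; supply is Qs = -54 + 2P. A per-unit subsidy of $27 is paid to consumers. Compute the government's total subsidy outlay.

Pre-subsidy: 1341 - 7P = -54 + 2P gives P* = 155, Q* = 256.
With the rebate, buyers effectively pay Pb = Ps − 27, where Ps is the price sellers receive.
Demand in terms of Ps becomes Qd = 1341 − 7(Ps − 27) = 1530 - 7Ps. Setting this equal to supply: 1530 - 7Ps = -54 + 2Ps, so Ps = 176.
Buyers pay Pb = 176 − 27 = 149; Q' = -54 + 2·176 = 298.
Government outlay = subsidy × quantity = 27 × 298 = 8046.

Government cost = $8046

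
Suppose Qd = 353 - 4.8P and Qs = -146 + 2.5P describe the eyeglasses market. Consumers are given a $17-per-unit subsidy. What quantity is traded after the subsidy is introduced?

Q' = 3857/73

Pre-subsidy: 353 - 4.8P = -146 + 2.5P gives P* = 4990/73, Q* = 1817/73.
With the rebate, buyers effectively pay Pb = Ps − 17, where Ps is the price sellers receive.
Demand in terms of Ps becomes Qd = 353 − 4.8(Ps − 17) = 434.6 - 4.8Ps. Setting this equal to supply: 434.6 - 4.8Ps = -146 + 2.5Ps, so Ps = 5806/73.
Buyers pay Pb = 5806/73 − 17 = 4565/73; Q' = -146 + 2.5·(5806/73) = 3857/73.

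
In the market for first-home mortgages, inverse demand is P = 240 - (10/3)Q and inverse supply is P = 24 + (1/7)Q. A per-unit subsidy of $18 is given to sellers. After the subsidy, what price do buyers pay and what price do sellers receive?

Pre-subsidy: 240 - (10/3)Q = 24 + (1/7)Q gives Q* = 4536/73 and P* = 2400/73.
With the subsidy, sellers receive Ps = Pb + 18 for each unit, where Pb is the price buyers pay.
On the curves, Pb = 240 - (10/3)Q and Ps = 24 + (1/7)Q; the wedge Ps − Pb = 18 gives 24 + (1/7)Q − (240 - (10/3)Q) = 18, so Q' = 4914/73.
Then Pb = 240 − (10/3)·(4914/73) = 1140/73 and Ps = 24 + (1/7)·(4914/73) = 2454/73.

Buyers pay 1140/73; sellers receive 2454/73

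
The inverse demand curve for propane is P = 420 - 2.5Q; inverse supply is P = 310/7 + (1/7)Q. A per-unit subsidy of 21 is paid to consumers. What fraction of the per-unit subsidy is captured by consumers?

Consumer share = 35/37

Pre-subsidy: 420 - 2.5Q = 310/7 + (1/7)Q gives Q* = 5260/37 and P* = 2390/37.
With the rebate, buyers effectively pay Pb = Ps − 21, where Ps is the price sellers receive.
On the curves, Pb = 420 - 2.5Q and Ps = 310/7 + (1/7)Q; the wedge Ps − Pb = 21 gives 310/7 + (1/7)Q − (420 - 2.5Q) = 21, so Q' = 5554/37.
Then Pb = 420 − 2.5·(5554/37) = 1655/37 and Ps = 310/7 + (1/7)·(5554/37) = 2432/37.
Buyers' price falls by P* − Pb = 2390/37 − 1655/37 = 735/37; sellers' price rises by Ps − P* = 2432/37 − 2390/37 = 42/37.
So consumers capture (735/37)/21 = 35/37 of each unit of subsidy.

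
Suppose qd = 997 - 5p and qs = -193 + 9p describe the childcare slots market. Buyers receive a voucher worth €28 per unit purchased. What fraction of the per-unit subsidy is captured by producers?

Pre-subsidy: 997 - 5p = -193 + 9p gives p* = 85, q* = 572.
With the rebate, buyers effectively pay pb = ps − 28, where ps is the price sellers receive.
Demand in terms of ps becomes qd = 997 − 5(ps − 28) = 1137 - 5ps. Setting this equal to supply: 1137 - 5ps = -193 + 9ps, so ps = 95.
Buyers pay pb = 95 − 28 = 67; q' = -193 + 9·95 = 662.
Buyers' price falls by p* − pb = 85 − 67 = 18; sellers' price rises by ps − p* = 95 − 85 = 10.
So producers capture 10/28 = 5/14 of each unit of subsidy.

Producer share = 5/14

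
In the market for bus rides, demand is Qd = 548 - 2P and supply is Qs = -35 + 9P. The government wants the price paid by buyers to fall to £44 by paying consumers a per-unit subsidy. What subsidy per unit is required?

At a buyer price of 44, quantity demanded is 548 − 2·44 = 460.
Sellers supply 460 only when they receive Ps with -35 + 9·Ps = 460, i.e. Ps = 55.
s = Ps − Pb = 55 − 44 = 11.

Required subsidy s = £11 per unit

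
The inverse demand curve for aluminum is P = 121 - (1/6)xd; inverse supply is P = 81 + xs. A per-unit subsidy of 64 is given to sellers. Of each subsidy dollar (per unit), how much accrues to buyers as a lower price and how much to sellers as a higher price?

Buyers gain 64/7 per unit; sellers gain 384/7 per unit

Pre-subsidy: 121 - (1/6)x = 81 + x gives x* = 240/7 and P* = 807/7.
With the subsidy, sellers receive Ps = Pb + 64 for each unit, where Pb is the price buyers pay.
On the curves, Pb = 121 - (1/6)x and Ps = 81 + x; the wedge Ps − Pb = 64 gives 81 + x − (121 - (1/6)x) = 64, so x' = 624/7.
Then Pb = 121 − (1/6)·(624/7) = 743/7 and Ps = 81 + 1·(624/7) = 1191/7.
Buyers' price falls by P* − Pb = 807/7 − 743/7 = 64/7; sellers' price rises by Ps − P* = 1191/7 − 807/7 = 384/7.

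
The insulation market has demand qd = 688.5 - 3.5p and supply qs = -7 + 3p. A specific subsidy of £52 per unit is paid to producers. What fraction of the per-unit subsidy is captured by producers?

Producer share = 7/13

Pre-subsidy: 688.5 - 3.5p = -7 + 3p gives p* = 107, q* = 314.
With the subsidy, sellers receive ps = pb + 52 for each unit, where pb is the price buyers pay.
Supply in terms of pb becomes qs = -7 + 3(pb + 52) = 149 + 3pb. Setting this equal to demand: 688.5 - 3.5pb = 149 + 3pb, so pb = 83.
Sellers receive ps = 83 + 52 = 135; q' = 688.5 − 3.5·83 = 398.
Buyers' price falls by p* − pb = 107 − 83 = 24; sellers' price rises by ps − p* = 135 − 107 = 28.
So producers capture 28/52 = 7/13 of each unit of subsidy.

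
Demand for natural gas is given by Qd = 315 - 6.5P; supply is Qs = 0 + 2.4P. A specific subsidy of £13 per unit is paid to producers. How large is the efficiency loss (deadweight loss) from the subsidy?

Pre-subsidy: 315 - 6.5P = 0 + 2.4P gives P* = 3150/89, Q* = 7560/89.
With the subsidy, sellers receive Ps = Pb + 13 for each unit, where Pb is the price buyers pay.
Supply in terms of Pb becomes Qs = 0 + 2.4(Pb + 13) = 31.2 + 2.4Pb. Setting this equal to demand: 315 - 6.5Pb = 31.2 + 2.4Pb, so Pb = 2838/89.
Sellers receive Ps = 2838/89 + 13 = 3995/89; Q' = 315 − 6.5·(2838/89) = 9588/89.
The subsidy expands output by 9588/89 − 7560/89 = 2028/89 past the efficient level; on those units the gap between marginal cost and willingness to pay runs from 0 up to 13.
DWL = ½ × 13 × 2028/89 = 13182/89.

Deadweight loss = 13182/89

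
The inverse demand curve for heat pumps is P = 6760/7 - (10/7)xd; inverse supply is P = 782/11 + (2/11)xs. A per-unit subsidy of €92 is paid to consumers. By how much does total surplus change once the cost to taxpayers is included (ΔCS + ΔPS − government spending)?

Net change in total surplus = -81466/31

Pre-subsidy: 6760/7 - (10/7)x = 782/11 + (2/11)x gives x* = 34443/62 and P* = 5335/31.
With the rebate, buyers effectively pay Pb = Ps − 92, where Ps is the price sellers receive.
On the curves, Pb = 6760/7 - (10/7)x and Ps = 782/11 + (2/11)x; the wedge Ps − Pb = 92 gives 782/11 + (2/11)x − (6760/7 - (10/7)x) = 92, so x' = 37985/62.
Then Pb = 6760/7 − (10/7)·(37985/62) = 2805/31 and Ps = 782/11 + (2/11)·(37985/62) = 5657/31.
ΔCS = ½(34443/62 + 37985/62)(5335/31 − 2805/31) = 45810710/961; ΔPS = ½(34443/62 + 37985/62)(5657/31 − 5335/31) = 5830454/961.
Government spending = 92 × 37985/62 = 1747310/31.
Net change = 45810710/961 + 5830454/961 − 1747310/31 = -81466/31. The loss equals the DWL triangle ½·92·1771/31.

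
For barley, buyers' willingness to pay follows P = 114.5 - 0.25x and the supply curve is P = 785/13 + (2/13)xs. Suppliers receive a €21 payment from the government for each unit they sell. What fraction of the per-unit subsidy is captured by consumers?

Consumer share = 13/21

Pre-subsidy: 114.5 - 0.25x = 785/13 + (2/13)x gives x* = 134 and P* = 81.
With the subsidy, sellers receive Ps = Pb + 21 for each unit, where Pb is the price buyers pay.
On the curves, Pb = 114.5 - 0.25x and Ps = 785/13 + (2/13)x; the wedge Ps − Pb = 21 gives 785/13 + (2/13)x − (114.5 - 0.25x) = 21, so x' = 186.
Then Pb = 114.5 − 0.25·186 = 68 and Ps = 785/13 + (2/13)·186 = 89.
Buyers' price falls by P* − Pb = 81 − 68 = 13; sellers' price rises by Ps − P* = 89 − 81 = 8.
So consumers capture 13/21 = 13/21 of each unit of subsidy.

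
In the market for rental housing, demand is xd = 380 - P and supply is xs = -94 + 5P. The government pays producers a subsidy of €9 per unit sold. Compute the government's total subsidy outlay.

Pre-subsidy: 380 - P = -94 + 5P gives P* = 79, x* = 301.
With the subsidy, sellers receive Ps = Pb + 9 for each unit, where Pb is the price buyers pay.
Supply in terms of Pb becomes xs = -94 + 5(Pb + 9) = -49 + 5Pb. Setting this equal to demand: 380 - Pb = -49 + 5Pb, so Pb = 71.5.
Sellers receive Ps = 71.5 + 9 = 80.5; x' = 380 − 1·71.5 = 308.5.
Government outlay = subsidy × quantity = 9 × 308.5 = 2776.5.

Government cost = €2776.5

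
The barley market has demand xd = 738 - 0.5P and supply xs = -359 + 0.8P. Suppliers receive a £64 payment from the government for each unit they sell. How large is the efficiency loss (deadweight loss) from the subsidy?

Pre-subsidy: 738 - 0.5P = -359 + 0.8P gives P* = 10970/13, x* = 4109/13.
With the subsidy, sellers receive Ps = Pb + 64 for each unit, where Pb is the price buyers pay.
Supply in terms of Pb becomes xs = -359 + 0.8(Pb + 64) = -307.8 + 0.8Pb. Setting this equal to demand: 738 - 0.5Pb = -307.8 + 0.8Pb, so Pb = 10458/13.
Sellers receive Ps = 10458/13 + 64 = 11290/13; x' = 738 − 0.5·(10458/13) = 4365/13.
The subsidy expands output by 4365/13 − 4109/13 = 256/13 past the efficient level; on those units the gap between marginal cost and willingness to pay runs from 0 up to 64.
DWL = ½ × 64 × 256/13 = 8192/13.

Deadweight loss = 8192/13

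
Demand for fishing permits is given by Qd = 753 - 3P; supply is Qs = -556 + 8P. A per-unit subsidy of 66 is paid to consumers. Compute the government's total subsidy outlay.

Government cost = 35640

Pre-subsidy: 753 - 3P = -556 + 8P gives P* = 119, Q* = 396.
With the rebate, buyers effectively pay Pb = Ps − 66, where Ps is the price sellers receive.
Demand in terms of Ps becomes Qd = 753 − 3(Ps − 66) = 951 - 3Ps. Setting this equal to supply: 951 - 3Ps = -556 + 8Ps, so Ps = 137.
Buyers pay Pb = 137 − 66 = 71; Q' = -556 + 8·137 = 540.
Government outlay = subsidy × quantity = 66 × 540 = 35640.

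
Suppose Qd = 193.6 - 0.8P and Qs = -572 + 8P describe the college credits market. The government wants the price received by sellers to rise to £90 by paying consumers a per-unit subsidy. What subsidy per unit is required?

Required subsidy s = £33 per unit

At a seller price of 90, quantity supplied is -572 + 8·90 = 148.
Buyers absorb 148 only when they pay Pb with 193.6 − 0.8·Pb = 148, i.e. Pb = 57.
s = Ps − Pb = 90 − 57 = 33.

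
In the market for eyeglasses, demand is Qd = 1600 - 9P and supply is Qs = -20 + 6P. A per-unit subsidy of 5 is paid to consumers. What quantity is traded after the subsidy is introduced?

Pre-subsidy: 1600 - 9P = -20 + 6P gives P* = 108, Q* = 628.
With the rebate, buyers effectively pay Pb = Ps − 5, where Ps is the price sellers receive.
Demand in terms of Ps becomes Qd = 1600 − 9(Ps − 5) = 1645 - 9Ps. Setting this equal to supply: 1645 - 9Ps = -20 + 6Ps, so Ps = 111.
Buyers pay Pb = 111 − 5 = 106; Q' = -20 + 6·111 = 646.

Q' = 646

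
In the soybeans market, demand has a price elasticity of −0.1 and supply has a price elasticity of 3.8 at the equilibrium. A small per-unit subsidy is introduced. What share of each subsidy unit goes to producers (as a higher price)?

For a small subsidy around the equilibrium, the benefit split depends on the relative slopes, which at a point are proportional to the elasticities.
Buyer share = εs/(εs + |εd|) = 3.8/(3.8 + 0.1) = 38/39; seller share = |εd|/(εs + |εd|) = 1/39.
So producers capture 1/39 of the subsidy.

Producer share = 1/39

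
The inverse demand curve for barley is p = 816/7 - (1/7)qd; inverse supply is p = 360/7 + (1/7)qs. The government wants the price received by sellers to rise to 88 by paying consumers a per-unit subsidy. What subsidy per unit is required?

Required subsidy s = 8 per unit

At a seller price of 88, quantity supplied is -360 + 7·88 = 256.
Buyers absorb 256 only when they pay pb = 816/7 − (1/7)·256 = 80.
s = ps − pb = 88 − 80 = 8.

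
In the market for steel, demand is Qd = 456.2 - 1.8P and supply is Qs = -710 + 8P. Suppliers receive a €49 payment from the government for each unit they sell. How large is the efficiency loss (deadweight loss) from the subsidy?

Pre-subsidy: 456.2 - 1.8P = -710 + 8P gives P* = 119, Q* = 242.
With the subsidy, sellers receive Ps = Pb + 49 for each unit, where Pb is the price buyers pay.
Supply in terms of Pb becomes Qs = -710 + 8(Pb + 49) = -318 + 8Pb. Setting this equal to demand: 456.2 - 1.8Pb = -318 + 8Pb, so Pb = 79.
Sellers receive Ps = 79 + 49 = 128; Q' = 456.2 − 1.8·79 = 314.
The subsidy expands output by 314 − 242 = 72 past the efficient level; on those units the gap between marginal cost and willingness to pay runs from 0 up to 49.
DWL = ½ × 49 × 72 = 1764.

Deadweight loss = €1764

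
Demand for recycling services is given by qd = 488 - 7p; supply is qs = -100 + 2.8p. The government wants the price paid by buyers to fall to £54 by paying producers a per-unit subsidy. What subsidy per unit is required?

At a buyer price of 54, quantity demanded is 488 − 7·54 = 110.
Sellers supply 110 only when they receive ps with -100 + 2.8·ps = 110, i.e. ps = 75.
s = ps − pb = 75 − 54 = 21.

Required subsidy s = £21 per unit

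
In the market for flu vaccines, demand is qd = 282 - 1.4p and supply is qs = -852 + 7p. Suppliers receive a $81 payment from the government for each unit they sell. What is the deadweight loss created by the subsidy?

Pre-subsidy: 282 - 1.4p = -852 + 7p gives p* = 135, q* = 93.
With the subsidy, sellers receive ps = pb + 81 for each unit, where pb is the price buyers pay.
Supply in terms of pb becomes qs = -852 + 7(pb + 81) = -285 + 7pb. Setting this equal to demand: 282 - 1.4pb = -285 + 7pb, so pb = 67.5.
Sellers receive ps = 67.5 + 81 = 148.5; q' = 282 − 1.4·67.5 = 187.5.
The subsidy expands output by 187.5 − 93 = 94.5 past the efficient level; on those units the gap between marginal cost and willingness to pay runs from 0 up to 81.
DWL = ½ × 81 × 94.5 = 3827.25.

Deadweight loss = $3827.25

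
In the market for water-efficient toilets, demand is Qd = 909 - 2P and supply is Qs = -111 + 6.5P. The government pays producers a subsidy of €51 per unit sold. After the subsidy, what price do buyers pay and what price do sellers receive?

Buyers pay €81; sellers receive €132

Pre-subsidy: 909 - 2P = -111 + 6.5P gives P* = 120, Q* = 669.
With the subsidy, sellers receive Ps = Pb + 51 for each unit, where Pb is the price buyers pay.
Supply in terms of Pb becomes Qs = -111 + 6.5(Pb + 51) = 220.5 + 6.5Pb. Setting this equal to demand: 909 - 2Pb = 220.5 + 6.5Pb, so Pb = 81.
Sellers receive Ps = 81 + 51 = 132; Q' = 909 − 2·81 = 747.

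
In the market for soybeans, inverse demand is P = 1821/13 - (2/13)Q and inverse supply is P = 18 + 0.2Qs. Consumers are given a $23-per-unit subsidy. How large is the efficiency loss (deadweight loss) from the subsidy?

Deadweight loss = $747.5

Pre-subsidy: 1821/13 - (2/13)Q = 18 + 0.2Q gives Q* = 345 and P* = 87.
With the rebate, buyers effectively pay Pb = Ps − 23, where Ps is the price sellers receive.
On the curves, Pb = 1821/13 - (2/13)Q and Ps = 18 + 0.2Q; the wedge Ps − Pb = 23 gives 18 + 0.2Q − (1821/13 - (2/13)Q) = 23, so Q' = 410.
Then Pb = 1821/13 − (2/13)·410 = 77 and Ps = 18 + 0.2·410 = 100.
The subsidy expands output by 410 − 345 = 65 past the efficient level; on those units the gap between marginal cost and willingness to pay runs from 0 up to 23.
DWL = ½ × 23 × 65 = 747.5.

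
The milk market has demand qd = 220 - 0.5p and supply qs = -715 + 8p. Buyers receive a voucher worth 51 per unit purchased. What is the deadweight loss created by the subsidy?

Pre-subsidy: 220 - 0.5p = -715 + 8p gives p* = 110, q* = 165.
With the rebate, buyers effectively pay pb = ps − 51, where ps is the price sellers receive.
Demand in terms of ps becomes qd = 220 − 0.5(ps − 51) = 245.5 - 0.5ps. Setting this equal to supply: 245.5 - 0.5ps = -715 + 8ps, so ps = 113.
Buyers pay pb = 113 − 51 = 62; q' = -715 + 8·113 = 189.
The subsidy expands output by 189 − 165 = 24 past the efficient level; on those units the gap between marginal cost and willingness to pay runs from 0 up to 51.
DWL = ½ × 51 × 24 = 612.

Deadweight loss = 612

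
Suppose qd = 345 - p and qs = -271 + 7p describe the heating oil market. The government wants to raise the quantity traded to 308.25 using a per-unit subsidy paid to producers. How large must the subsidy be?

Required subsidy s = 46 per unit

At q = 308.25, invert demand for the buyer price: pb = (345 − 308.25)/1 = 36.75; invert supply for the seller price: ps = (308.25 − (-271))/7 = 82.75.
The subsidy must fill the gap: s = ps − pb = 82.75 − 36.75 = 46.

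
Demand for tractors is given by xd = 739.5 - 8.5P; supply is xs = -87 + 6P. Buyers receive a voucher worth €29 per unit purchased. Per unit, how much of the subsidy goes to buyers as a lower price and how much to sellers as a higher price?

Buyers gain €12 per unit; sellers gain €17 per unit

Pre-subsidy: 739.5 - 8.5P = -87 + 6P gives P* = 57, x* = 255.
With the rebate, buyers effectively pay Pb = Ps − 29, where Ps is the price sellers receive.
Demand in terms of Ps becomes xd = 739.5 − 8.5(Ps − 29) = 986 - 8.5Ps. Setting this equal to supply: 986 - 8.5Ps = -87 + 6Ps, so Ps = 74.
Buyers pay Pb = 74 − 29 = 45; x' = -87 + 6·74 = 357.
Buyers' price falls by P* − Pb = 57 − 45 = 12; sellers' price rises by Ps − P* = 74 − 57 = 17.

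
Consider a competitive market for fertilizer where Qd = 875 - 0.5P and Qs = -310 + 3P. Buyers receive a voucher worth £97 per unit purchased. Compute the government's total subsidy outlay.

Government cost = 507407/7

Pre-subsidy: 875 - 0.5P = -310 + 3P gives P* = 2370/7, Q* = 4940/7.
With the rebate, buyers effectively pay Pb = Ps − 97, where Ps is the price sellers receive.
Demand in terms of Ps becomes Qd = 875 − 0.5(Ps − 97) = 923.5 - 0.5Ps. Setting this equal to supply: 923.5 - 0.5Ps = -310 + 3Ps, so Ps = 2467/7.
Buyers pay Pb = 2467/7 − 97 = 1788/7; Q' = -310 + 3·(2467/7) = 5231/7.
Government outlay = subsidy × quantity = 97 × 5231/7 = 507407/7.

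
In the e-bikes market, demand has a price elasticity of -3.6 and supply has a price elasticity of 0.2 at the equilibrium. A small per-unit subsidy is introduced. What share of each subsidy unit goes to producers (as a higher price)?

For a small subsidy around the equilibrium, the benefit split depends on the relative slopes, which at a point are proportional to the elasticities.
Buyer share = εs/(εs + |εd|) = 0.2/(0.2 + 3.6) = 1/19; seller share = |εd|/(εs + |εd|) = 18/19.
So producers capture 18/19 of the subsidy.

Producer share = 18/19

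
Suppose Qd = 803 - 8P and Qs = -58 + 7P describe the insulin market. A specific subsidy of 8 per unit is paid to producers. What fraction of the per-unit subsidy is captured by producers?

Pre-subsidy: 803 - 8P = -58 + 7P gives P* = 57.4, Q* = 343.8.
With the subsidy, sellers receive Ps = Pb + 8 for each unit, where Pb is the price buyers pay.
Supply in terms of Pb becomes Qs = -58 + 7(Pb + 8) = -2 + 7Pb. Setting this equal to demand: 803 - 8Pb = -2 + 7Pb, so Pb = 161/3.
Sellers receive Ps = 161/3 + 8 = 185/3; Q' = 803 − 8·(161/3) = 1121/3.
Buyers' price falls by P* − Pb = 57.4 − 161/3 = 56/15; sellers' price rises by Ps − P* = 185/3 − 57.4 = 64/15.
So producers capture (64/15)/8 = 8/15 of each unit of subsidy.

Producer share = 8/15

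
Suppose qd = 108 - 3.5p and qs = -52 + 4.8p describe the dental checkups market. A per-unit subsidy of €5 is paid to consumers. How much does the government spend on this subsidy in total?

Government cost = 21020/83

Pre-subsidy: 108 - 3.5p = -52 + 4.8p gives p* = 1600/83, q* = 3364/83.
With the rebate, buyers effectively pay pb = ps − 5, where ps is the price sellers receive.
Demand in terms of ps becomes qd = 108 − 3.5(ps − 5) = 125.5 - 3.5ps. Setting this equal to supply: 125.5 - 3.5ps = -52 + 4.8ps, so ps = 1775/83.
Buyers pay pb = 1775/83 − 5 = 1360/83; q' = -52 + 4.8·(1775/83) = 4204/83.
Government outlay = subsidy × quantity = 5 × 4204/83 = 21020/83.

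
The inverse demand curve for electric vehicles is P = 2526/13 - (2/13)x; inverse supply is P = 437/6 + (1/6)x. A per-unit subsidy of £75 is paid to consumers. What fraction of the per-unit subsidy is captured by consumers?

Pre-subsidy: 2526/13 - (2/13)x = 437/6 + (1/6)x gives x* = 379 and P* = 136.
With the rebate, buyers effectively pay Pb = Ps − 75, where Ps is the price sellers receive.
On the curves, Pb = 2526/13 - (2/13)x and Ps = 437/6 + (1/6)x; the wedge Ps − Pb = 75 gives 437/6 + (1/6)x − (2526/13 - (2/13)x) = 75, so x' = 613.
Then Pb = 2526/13 − (2/13)·613 = 100 and Ps = 437/6 + (1/6)·613 = 175.
Buyers' price falls by P* − Pb = 136 − 100 = 36; sellers' price rises by Ps − P* = 175 − 136 = 39.
So consumers capture 36/75 = 0.48 of each unit of subsidy.

Consumer share = 0.48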